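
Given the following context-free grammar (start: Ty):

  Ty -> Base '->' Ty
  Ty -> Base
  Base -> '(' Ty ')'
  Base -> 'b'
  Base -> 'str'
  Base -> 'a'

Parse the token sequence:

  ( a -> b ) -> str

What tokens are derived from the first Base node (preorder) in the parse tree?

( a -> b )

[Ty [Base ( [Ty [Base a] -> [Ty [Base b]]] )] -> [Ty [Base str]]]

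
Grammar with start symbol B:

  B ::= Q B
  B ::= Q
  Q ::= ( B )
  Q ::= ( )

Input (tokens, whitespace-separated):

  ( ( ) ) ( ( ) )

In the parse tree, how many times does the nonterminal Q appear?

4

[B [Q ( [B [Q ( )]] )] [B [Q ( [B [Q ( )]] )]]]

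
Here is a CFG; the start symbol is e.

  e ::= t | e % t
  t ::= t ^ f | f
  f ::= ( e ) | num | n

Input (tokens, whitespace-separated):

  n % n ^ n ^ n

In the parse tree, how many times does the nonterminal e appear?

[e [e [t [f n]]] % [t [t [t [f n]] ^ [f n]] ^ [f n]]]

2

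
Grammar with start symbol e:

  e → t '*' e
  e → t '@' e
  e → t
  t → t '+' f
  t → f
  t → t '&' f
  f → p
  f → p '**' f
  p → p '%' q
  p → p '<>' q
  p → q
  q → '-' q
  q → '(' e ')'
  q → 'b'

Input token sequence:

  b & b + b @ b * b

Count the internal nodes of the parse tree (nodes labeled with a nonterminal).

23

[e [t [t [t [f [p [q b]]]] & [f [p [q b]]]] + [f [p [q b]]]] @ [e [t [f [p [q b]]]] * [e [t [f [p [q b]]]]]]]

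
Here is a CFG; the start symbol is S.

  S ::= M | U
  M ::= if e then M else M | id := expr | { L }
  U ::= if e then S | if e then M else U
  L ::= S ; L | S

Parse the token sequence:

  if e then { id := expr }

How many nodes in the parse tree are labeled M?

[S [U if e then [S [M { [L [S [M id := expr]]] }]]]]

2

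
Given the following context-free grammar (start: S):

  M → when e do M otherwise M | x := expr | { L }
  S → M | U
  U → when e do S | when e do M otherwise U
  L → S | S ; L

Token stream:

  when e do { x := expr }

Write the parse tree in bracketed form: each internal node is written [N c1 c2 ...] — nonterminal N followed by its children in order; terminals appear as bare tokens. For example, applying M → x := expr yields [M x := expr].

[S [U when e do [S [M { [L [S [M x := expr]]] }]]]]

S
U
when e do S
when e do M
when e do { L }
when e do { S }
when e do { M }
when e do { x := expr }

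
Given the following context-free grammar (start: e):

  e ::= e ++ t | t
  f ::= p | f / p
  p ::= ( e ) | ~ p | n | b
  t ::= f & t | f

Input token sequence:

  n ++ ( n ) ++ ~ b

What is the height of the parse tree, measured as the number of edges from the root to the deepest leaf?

9

[e [e [e [t [f [p n]]]] ++ [t [f [p ( [e [t [f [p n]]]] )]]]] ++ [t [f [p ~ [p b]]]]]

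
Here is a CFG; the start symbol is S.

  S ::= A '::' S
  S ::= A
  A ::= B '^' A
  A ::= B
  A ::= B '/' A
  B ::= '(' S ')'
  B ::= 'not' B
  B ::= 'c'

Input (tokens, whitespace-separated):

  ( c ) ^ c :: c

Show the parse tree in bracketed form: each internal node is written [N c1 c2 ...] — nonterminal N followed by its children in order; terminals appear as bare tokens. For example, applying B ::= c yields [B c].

[S [A [B ( [S [A [B c]]] )] ^ [A [B c]]] :: [S [A [B c]]]]

S
A :: S
B ^ A :: S
( S ) ^ A :: S
( A ) ^ A :: S
( B ) ^ A :: S
( c ) ^ A :: S
( c ) ^ B :: S
( c ) ^ c :: S
( c ) ^ c :: A
( c ) ^ c :: B
( c ) ^ c :: c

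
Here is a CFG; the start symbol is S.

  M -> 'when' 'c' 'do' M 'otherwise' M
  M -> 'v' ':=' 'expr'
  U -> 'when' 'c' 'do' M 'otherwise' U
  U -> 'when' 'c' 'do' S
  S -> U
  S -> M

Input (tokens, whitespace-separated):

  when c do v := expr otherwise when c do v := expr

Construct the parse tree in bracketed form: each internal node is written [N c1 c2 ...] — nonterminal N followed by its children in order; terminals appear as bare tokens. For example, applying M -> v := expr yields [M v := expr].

S
U
when c do M otherwise U
when c do v := expr otherwise U
when c do v := expr otherwise when c do S
when c do v := expr otherwise when c do M
when c do v := expr otherwise when c do v := expr

[S [U when c do [M v := expr] otherwise [U when c do [S [M v := expr]]]]]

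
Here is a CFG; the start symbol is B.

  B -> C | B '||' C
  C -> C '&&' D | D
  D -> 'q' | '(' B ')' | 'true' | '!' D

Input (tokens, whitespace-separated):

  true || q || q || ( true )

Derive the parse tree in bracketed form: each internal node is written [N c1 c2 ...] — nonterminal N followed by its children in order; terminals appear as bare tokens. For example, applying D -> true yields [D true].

B
B || C
B || C || C
B || C || C || C
C || C || C || C
D || C || C || C
true || C || C || C
true || D || C || C
true || q || C || C
true || q || D || C
true || q || q || C
true || q || q || D
true || q || q || ( B )
true || q || q || ( C )
true || q || q || ( D )
true || q || q || ( true )

[B [B [B [B [C [D true]]] || [C [D q]]] || [C [D q]]] || [C [D ( [B [C [D true]]] )]]]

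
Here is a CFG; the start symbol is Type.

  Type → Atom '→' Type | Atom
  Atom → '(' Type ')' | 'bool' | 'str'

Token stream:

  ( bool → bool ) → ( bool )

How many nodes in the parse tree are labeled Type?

5

[Type [Atom ( [Type [Atom bool] → [Type [Atom bool]]] )] → [Type [Atom ( [Type [Atom bool]] )]]]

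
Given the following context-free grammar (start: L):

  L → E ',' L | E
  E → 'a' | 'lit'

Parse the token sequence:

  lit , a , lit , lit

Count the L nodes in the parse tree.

4

[L [E lit] , [L [E a] , [L [E lit] , [L [E lit]]]]]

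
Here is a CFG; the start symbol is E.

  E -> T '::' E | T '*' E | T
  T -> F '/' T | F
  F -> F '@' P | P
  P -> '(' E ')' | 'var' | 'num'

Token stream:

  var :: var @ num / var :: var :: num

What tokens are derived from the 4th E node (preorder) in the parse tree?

num

[E [T [F [P var]]] :: [E [T [F [F [P var]] @ [P num]] / [T [F [P var]]]] :: [E [T [F [P var]]] :: [E [T [F [P num]]]]]]]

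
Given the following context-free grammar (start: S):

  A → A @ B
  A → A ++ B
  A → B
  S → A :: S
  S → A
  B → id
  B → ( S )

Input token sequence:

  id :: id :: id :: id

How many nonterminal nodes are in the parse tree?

[S [A [B id]] :: [S [A [B id]] :: [S [A [B id]] :: [S [A [B id]]]]]]

12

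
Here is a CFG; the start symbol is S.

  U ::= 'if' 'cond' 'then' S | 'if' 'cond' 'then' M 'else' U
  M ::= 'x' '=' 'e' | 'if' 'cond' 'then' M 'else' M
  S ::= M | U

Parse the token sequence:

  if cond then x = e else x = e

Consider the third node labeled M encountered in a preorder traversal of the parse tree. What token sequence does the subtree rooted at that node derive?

x = e

[S [M if cond then [M x = e] else [M x = e]]]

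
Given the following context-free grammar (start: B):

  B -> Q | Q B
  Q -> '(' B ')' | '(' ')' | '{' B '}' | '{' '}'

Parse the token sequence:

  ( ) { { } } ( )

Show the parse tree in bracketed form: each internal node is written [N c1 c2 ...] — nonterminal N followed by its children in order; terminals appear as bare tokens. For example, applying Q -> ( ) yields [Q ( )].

[B [Q ( )] [B [Q { [B [Q { }]] }] [B [Q ( )]]]]

B
Q B
( ) B
( ) Q B
( ) { B } B
( ) { Q } B
( ) { { } } B
( ) { { } } Q
( ) { { } } ( )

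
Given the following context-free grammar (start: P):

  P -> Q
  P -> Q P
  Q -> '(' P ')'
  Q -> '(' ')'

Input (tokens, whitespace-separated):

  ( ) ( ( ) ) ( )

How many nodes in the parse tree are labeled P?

4

[P [Q ( )] [P [Q ( [P [Q ( )]] )] [P [Q ( )]]]]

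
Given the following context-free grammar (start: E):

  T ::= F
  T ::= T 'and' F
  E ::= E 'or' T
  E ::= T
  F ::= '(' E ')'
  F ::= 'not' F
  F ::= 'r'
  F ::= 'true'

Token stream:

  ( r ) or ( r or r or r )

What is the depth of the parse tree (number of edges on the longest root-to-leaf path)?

8

[E [E [T [F ( [E [T [F r]]] )]]] or [T [F ( [E [E [E [T [F r]]] or [T [F r]]] or [T [F r]]] )]]]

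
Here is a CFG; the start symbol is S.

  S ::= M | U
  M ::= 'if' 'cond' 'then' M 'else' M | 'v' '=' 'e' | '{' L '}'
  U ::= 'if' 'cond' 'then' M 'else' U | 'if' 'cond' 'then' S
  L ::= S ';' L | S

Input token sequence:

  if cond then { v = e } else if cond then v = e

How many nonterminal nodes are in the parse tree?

[S [U if cond then [M { [L [S [M v = e]]] }] else [U if cond then [S [M v = e]]]]]

9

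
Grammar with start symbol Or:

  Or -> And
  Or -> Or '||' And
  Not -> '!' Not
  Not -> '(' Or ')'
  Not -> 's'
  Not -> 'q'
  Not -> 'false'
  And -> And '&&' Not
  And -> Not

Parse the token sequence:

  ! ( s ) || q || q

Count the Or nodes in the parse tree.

[Or [Or [Or [And [Not ! [Not ( [Or [And [Not s]]] )]]]] || [And [Not q]]] || [And [Not q]]]

4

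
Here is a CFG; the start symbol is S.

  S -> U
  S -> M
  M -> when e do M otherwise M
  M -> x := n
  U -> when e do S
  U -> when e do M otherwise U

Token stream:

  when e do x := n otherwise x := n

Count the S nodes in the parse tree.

[S [M when e do [M x := n] otherwise [M x := n]]]

1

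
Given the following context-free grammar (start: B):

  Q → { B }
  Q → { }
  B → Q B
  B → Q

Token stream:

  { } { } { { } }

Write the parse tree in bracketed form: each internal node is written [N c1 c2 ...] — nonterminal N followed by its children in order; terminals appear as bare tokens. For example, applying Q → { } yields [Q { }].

[B [Q { }] [B [Q { }] [B [Q { [B [Q { }]] }]]]]

B
Q B
{ } B
{ } Q B
{ } { } B
{ } { } Q
{ } { } { B }
{ } { } { Q }
{ } { } { { } }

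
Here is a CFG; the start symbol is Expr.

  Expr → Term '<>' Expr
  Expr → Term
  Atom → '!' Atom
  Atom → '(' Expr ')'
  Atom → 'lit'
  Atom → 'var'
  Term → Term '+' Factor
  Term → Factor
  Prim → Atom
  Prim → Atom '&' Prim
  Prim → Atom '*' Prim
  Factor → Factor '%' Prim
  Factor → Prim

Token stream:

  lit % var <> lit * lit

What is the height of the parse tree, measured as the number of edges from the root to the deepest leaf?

[Expr [Term [Factor [Factor [Prim [Atom lit]]] % [Prim [Atom var]]]] <> [Expr [Term [Factor [Prim [Atom lit] * [Prim [Atom lit]]]]]]]

7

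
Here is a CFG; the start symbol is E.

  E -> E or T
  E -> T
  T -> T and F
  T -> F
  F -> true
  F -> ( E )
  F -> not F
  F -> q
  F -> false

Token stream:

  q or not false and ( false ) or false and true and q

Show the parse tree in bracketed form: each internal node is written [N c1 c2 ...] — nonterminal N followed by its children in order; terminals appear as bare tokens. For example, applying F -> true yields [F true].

[E [E [E [T [F q]]] or [T [T [F not [F false]]] and [F ( [E [T [F false]]] )]]] or [T [T [T [F false]] and [F true]] and [F q]]]

E
E or T
E or T or T
T or T or T
F or T or T
q or T or T
q or T and F or T
q or F and F or T
q or not F and F or T
q or not false and F or T
q or not false and ( E ) or T
q or not false and ( T ) or T
q or not false and ( F ) or T
q or not false and ( false ) or T
q or not false and ( false ) or T and F
q or not false and ( false ) or T and F and F
q or not false and ( false ) or F and F and F
q or not false and ( false ) or false and F and F
q or not false and ( false ) or false and true and F
q or not false and ( false ) or false and true and q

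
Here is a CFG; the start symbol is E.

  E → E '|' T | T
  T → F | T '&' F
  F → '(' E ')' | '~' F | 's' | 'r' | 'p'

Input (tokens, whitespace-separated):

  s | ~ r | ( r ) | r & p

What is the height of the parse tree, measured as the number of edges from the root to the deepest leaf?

[E [E [E [E [T [F s]]] | [T [F ~ [F r]]]] | [T [F ( [E [T [F r]]] )]]] | [T [T [F r]] & [F p]]]

7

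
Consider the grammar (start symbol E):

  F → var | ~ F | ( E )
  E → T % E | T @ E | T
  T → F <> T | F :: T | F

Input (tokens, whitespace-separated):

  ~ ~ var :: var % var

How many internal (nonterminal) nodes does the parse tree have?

[E [T [F ~ [F ~ [F var]]] :: [T [F var]]] % [E [T [F var]]]]

10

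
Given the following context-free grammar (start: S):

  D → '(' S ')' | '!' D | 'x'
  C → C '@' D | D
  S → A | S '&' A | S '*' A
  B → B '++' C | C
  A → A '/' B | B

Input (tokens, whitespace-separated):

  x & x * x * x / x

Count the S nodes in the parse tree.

[S [S [S [S [A [B [C [D x]]]]] & [A [B [C [D x]]]]] * [A [B [C [D x]]]]] * [A [A [B [C [D x]]]] / [B [C [D x]]]]]

4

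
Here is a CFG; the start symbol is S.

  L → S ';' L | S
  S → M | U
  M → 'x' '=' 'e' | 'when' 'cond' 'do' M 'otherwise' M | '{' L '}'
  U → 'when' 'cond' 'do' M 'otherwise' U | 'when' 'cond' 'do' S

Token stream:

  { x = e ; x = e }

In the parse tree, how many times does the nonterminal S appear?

[S [M { [L [S [M x = e]] ; [L [S [M x = e]]]] }]]

3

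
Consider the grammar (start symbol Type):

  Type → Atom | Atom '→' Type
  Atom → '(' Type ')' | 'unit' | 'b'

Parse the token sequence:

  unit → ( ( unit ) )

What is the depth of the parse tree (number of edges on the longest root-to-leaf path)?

7

[Type [Atom unit] → [Type [Atom ( [Type [Atom ( [Type [Atom unit]] )]] )]]]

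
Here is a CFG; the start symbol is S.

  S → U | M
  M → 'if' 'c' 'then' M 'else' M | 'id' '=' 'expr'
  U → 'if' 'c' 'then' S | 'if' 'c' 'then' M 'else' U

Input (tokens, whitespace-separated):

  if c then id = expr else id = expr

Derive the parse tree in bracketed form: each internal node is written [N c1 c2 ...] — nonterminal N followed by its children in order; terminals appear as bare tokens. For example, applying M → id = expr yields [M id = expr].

S
M
if c then M else M
if c then id = expr else M
if c then id = expr else id = expr

[S [M if c then [M id = expr] else [M id = expr]]]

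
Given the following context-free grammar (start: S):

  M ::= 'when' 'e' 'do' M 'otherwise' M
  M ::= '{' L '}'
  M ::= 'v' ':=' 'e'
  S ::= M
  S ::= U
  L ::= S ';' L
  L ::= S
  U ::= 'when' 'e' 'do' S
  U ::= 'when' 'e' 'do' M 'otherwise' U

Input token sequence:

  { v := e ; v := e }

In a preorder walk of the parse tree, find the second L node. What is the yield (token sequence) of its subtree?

[S [M { [L [S [M v := e]] ; [L [S [M v := e]]]] }]]

v := e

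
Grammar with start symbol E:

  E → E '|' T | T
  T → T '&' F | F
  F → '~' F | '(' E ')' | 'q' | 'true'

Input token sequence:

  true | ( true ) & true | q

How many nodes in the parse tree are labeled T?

5

[E [E [E [T [F true]]] | [T [T [F ( [E [T [F true]]] )]] & [F true]]] | [T [F q]]]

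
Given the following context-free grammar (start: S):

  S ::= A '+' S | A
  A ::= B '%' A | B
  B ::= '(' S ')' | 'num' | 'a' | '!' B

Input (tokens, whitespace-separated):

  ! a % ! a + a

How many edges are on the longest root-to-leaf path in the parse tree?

[S [A [B ! [B a]] % [A [B ! [B a]]]] + [S [A [B a]]]]

5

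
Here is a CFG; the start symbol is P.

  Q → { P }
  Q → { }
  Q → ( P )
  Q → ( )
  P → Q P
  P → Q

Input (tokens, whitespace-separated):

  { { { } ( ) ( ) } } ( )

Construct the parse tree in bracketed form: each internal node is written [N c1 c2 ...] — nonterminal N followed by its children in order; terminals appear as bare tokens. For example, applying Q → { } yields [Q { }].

[P [Q { [P [Q { [P [Q { }] [P [Q ( )] [P [Q ( )]]]] }]] }] [P [Q ( )]]]

P
Q P
{ P } P
{ Q } P
{ { P } } P
{ { Q P } } P
{ { { } P } } P
{ { { } Q P } } P
{ { { } ( ) P } } P
{ { { } ( ) Q } } P
{ { { } ( ) ( ) } } P
{ { { } ( ) ( ) } } Q
{ { { } ( ) ( ) } } ( )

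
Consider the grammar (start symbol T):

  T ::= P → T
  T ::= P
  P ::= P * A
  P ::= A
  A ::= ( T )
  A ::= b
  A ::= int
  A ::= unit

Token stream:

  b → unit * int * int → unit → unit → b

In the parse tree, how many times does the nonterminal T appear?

5

[T [P [A b]] → [T [P [P [P [A unit]] * [A int]] * [A int]] → [T [P [A unit]] → [T [P [A unit]] → [T [P [A b]]]]]]]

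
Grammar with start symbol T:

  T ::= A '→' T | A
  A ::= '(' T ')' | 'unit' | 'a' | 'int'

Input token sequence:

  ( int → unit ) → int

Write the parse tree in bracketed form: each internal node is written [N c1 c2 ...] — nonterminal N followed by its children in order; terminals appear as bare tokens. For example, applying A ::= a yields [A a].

T
A → T
( T ) → T
( A → T ) → T
( int → T ) → T
( int → A ) → T
( int → unit ) → T
( int → unit ) → A
( int → unit ) → int

[T [A ( [T [A int] → [T [A unit]]] )] → [T [A int]]]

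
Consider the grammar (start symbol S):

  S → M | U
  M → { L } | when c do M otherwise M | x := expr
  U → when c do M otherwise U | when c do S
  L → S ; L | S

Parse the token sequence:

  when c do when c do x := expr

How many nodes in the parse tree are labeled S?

3

[S [U when c do [S [U when c do [S [M x := expr]]]]]]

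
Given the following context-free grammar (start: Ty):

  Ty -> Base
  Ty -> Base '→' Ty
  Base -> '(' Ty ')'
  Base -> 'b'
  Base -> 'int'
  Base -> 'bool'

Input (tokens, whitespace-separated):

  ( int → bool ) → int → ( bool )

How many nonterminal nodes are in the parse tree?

12

[Ty [Base ( [Ty [Base int] → [Ty [Base bool]]] )] → [Ty [Base int] → [Ty [Base ( [Ty [Base bool]] )]]]]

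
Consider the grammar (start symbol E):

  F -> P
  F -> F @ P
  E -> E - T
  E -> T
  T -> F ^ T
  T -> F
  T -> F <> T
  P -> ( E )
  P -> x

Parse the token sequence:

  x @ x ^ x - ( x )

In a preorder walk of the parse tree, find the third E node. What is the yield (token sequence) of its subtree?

[E [E [T [F [F [P x]] @ [P x]] ^ [T [F [P x]]]]] - [T [F [P ( [E [T [F [P x]]]] )]]]]

x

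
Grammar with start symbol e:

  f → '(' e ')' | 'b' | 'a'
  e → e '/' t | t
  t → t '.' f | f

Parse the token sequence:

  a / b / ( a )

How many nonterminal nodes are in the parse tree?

12

[e [e [e [t [f a]]] / [t [f b]]] / [t [f ( [e [t [f a]]] )]]]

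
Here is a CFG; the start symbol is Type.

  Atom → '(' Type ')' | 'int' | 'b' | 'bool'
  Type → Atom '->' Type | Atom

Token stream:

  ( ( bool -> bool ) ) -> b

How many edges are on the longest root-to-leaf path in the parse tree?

7

[Type [Atom ( [Type [Atom ( [Type [Atom bool] -> [Type [Atom bool]]] )]] )] -> [Type [Atom b]]]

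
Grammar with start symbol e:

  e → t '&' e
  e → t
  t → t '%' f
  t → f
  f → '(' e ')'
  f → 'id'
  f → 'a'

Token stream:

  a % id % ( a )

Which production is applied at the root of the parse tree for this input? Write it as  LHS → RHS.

[e [t [t [t [f a]] % [f id]] % [f ( [e [t [f a]]] )]]]

e → t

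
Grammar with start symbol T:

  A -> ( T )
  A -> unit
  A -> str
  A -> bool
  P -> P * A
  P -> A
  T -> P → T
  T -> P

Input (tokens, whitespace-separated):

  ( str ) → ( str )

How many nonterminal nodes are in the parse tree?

[T [P [A ( [T [P [A str]]] )]] → [T [P [A ( [T [P [A str]]] )]]]]

12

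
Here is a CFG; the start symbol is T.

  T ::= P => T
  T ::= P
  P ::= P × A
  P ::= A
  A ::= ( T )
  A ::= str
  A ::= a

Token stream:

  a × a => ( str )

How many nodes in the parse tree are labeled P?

4

[T [P [P [A a]] × [A a]] => [T [P [A ( [T [P [A str]]] )]]]]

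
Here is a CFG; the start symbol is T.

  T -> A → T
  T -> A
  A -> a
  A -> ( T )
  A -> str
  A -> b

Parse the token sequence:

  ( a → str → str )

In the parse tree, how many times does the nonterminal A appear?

[T [A ( [T [A a] → [T [A str] → [T [A str]]]] )]]

4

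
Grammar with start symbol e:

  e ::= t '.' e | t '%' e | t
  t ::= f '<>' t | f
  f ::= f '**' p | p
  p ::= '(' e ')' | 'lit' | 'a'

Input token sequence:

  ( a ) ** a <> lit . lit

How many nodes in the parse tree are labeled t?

[e [t [f [f [p ( [e [t [f [p a]]]] )]] ** [p a]] <> [t [f [p lit]]]] . [e [t [f [p lit]]]]]

4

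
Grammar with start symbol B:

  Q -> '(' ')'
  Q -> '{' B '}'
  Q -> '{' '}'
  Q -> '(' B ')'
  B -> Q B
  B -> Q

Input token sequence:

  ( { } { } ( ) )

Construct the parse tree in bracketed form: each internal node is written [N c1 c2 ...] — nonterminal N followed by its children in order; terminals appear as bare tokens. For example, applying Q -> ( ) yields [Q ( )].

[B [Q ( [B [Q { }] [B [Q { }] [B [Q ( )]]]] )]]

B
Q
( B )
( Q B )
( { } B )
( { } Q B )
( { } { } B )
( { } { } Q )
( { } { } ( ) )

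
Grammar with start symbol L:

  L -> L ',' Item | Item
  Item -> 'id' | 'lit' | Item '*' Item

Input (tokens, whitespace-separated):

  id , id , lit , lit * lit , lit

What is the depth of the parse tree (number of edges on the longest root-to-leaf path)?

6

[L [L [L [L [L [Item id]] , [Item id]] , [Item lit]] , [Item [Item lit] * [Item lit]]] , [Item lit]]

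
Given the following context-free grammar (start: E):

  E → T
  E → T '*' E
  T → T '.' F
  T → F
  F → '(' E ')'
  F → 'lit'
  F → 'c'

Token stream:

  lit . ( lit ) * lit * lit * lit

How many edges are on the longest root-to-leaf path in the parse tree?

6

[E [T [T [F lit]] . [F ( [E [T [F lit]]] )]] * [E [T [F lit]] * [E [T [F lit]] * [E [T [F lit]]]]]]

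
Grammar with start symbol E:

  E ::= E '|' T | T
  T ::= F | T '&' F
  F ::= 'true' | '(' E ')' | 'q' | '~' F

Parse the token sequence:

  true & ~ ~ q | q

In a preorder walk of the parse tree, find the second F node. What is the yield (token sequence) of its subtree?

~ ~ q

[E [E [T [T [F true]] & [F ~ [F ~ [F q]]]]] | [T [F q]]]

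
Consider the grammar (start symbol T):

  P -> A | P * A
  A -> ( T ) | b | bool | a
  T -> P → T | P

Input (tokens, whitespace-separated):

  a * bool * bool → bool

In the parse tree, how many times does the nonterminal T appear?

[T [P [P [P [A a]] * [A bool]] * [A bool]] → [T [P [A bool]]]]

2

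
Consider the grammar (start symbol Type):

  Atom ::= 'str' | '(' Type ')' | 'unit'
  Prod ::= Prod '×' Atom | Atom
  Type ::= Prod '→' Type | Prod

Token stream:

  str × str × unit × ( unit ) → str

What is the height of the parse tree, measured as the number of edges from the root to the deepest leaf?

[Type [Prod [Prod [Prod [Prod [Atom str]] × [Atom str]] × [Atom unit]] × [Atom ( [Type [Prod [Atom unit]]] )]] → [Type [Prod [Atom str]]]]

6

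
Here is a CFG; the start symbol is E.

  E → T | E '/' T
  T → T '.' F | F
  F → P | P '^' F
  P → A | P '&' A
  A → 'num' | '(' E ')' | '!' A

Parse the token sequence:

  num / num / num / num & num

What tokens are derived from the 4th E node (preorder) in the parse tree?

[E [E [E [E [T [F [P [A num]]]]] / [T [F [P [A num]]]]] / [T [F [P [A num]]]]] / [T [F [P [P [A num]] & [A num]]]]]

num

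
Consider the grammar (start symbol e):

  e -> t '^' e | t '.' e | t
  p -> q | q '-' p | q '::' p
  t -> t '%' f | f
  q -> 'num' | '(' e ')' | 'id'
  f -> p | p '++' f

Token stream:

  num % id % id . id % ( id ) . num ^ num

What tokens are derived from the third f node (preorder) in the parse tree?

[e [t [t [t [f [p [q num]]]] % [f [p [q id]]]] % [f [p [q id]]]] . [e [t [t [f [p [q id]]]] % [f [p [q ( [e [t [f [p [q id]]]]] )]]]] . [e [t [f [p [q num]]]] ^ [e [t [f [p [q num]]]]]]]]

id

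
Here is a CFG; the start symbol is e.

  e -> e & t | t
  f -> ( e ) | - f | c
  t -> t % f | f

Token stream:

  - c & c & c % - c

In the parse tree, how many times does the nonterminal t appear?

[e [e [e [t [f - [f c]]]] & [t [f c]]] & [t [t [f c]] % [f - [f c]]]]

4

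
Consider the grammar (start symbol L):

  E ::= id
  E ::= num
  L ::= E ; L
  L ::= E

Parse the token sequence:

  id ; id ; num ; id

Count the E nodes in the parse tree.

[L [E id] ; [L [E id] ; [L [E num] ; [L [E id]]]]]

4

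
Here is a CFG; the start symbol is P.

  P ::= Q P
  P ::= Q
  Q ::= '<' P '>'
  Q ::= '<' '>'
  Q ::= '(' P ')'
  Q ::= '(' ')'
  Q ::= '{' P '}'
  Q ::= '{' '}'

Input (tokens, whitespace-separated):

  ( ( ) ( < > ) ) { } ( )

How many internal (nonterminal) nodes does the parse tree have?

12

[P [Q ( [P [Q ( )] [P [Q ( [P [Q < >]] )]]] )] [P [Q { }] [P [Q ( )]]]]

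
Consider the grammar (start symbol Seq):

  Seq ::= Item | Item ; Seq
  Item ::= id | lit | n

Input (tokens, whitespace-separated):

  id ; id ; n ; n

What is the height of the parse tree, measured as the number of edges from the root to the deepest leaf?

5

[Seq [Item id] ; [Seq [Item id] ; [Seq [Item n] ; [Seq [Item n]]]]]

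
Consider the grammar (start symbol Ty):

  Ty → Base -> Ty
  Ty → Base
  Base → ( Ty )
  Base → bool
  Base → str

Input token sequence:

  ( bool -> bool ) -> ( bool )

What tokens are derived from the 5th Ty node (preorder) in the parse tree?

bool

[Ty [Base ( [Ty [Base bool] -> [Ty [Base bool]]] )] -> [Ty [Base ( [Ty [Base bool]] )]]]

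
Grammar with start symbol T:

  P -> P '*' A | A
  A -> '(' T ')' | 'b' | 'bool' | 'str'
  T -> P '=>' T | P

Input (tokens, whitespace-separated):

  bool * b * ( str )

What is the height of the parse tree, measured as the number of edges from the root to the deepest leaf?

[T [P [P [P [A bool]] * [A b]] * [A ( [T [P [A str]]] )]]]

6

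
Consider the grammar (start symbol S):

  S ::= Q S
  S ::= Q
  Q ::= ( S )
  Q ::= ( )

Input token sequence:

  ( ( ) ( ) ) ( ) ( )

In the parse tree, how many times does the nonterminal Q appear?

[S [Q ( [S [Q ( )] [S [Q ( )]]] )] [S [Q ( )] [S [Q ( )]]]]

5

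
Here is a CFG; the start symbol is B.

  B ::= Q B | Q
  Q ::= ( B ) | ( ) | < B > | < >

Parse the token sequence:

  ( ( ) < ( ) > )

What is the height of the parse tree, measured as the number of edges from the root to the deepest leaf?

[B [Q ( [B [Q ( )] [B [Q < [B [Q ( )]] >]]] )]]

7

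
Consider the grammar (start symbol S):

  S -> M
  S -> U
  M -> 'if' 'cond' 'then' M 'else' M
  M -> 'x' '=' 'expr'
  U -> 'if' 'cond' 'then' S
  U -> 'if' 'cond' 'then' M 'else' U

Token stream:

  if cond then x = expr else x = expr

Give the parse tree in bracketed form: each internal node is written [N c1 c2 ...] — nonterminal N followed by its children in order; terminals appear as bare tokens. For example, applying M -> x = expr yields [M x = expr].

[S [M if cond then [M x = expr] else [M x = expr]]]

S
M
if cond then M else M
if cond then x = expr else M
if cond then x = expr else x = expr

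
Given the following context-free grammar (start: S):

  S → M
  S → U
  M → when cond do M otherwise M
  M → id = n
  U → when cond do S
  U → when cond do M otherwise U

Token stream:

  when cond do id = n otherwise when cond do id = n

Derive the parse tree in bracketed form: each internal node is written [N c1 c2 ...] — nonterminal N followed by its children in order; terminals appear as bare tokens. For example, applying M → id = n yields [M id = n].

S
U
when cond do M otherwise U
when cond do id = n otherwise U
when cond do id = n otherwise when cond do S
when cond do id = n otherwise when cond do M
when cond do id = n otherwise when cond do id = n

[S [U when cond do [M id = n] otherwise [U when cond do [S [M id = n]]]]]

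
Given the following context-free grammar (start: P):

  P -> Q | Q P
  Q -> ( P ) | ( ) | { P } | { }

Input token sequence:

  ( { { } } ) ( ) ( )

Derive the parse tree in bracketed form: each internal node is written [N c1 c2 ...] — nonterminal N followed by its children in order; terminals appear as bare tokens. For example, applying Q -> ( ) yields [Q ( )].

[P [Q ( [P [Q { [P [Q { }]] }]] )] [P [Q ( )] [P [Q ( )]]]]

P
Q P
( P ) P
( Q ) P
( { P } ) P
( { Q } ) P
( { { } } ) P
( { { } } ) Q P
( { { } } ) ( ) P
( { { } } ) ( ) Q
( { { } } ) ( ) ( )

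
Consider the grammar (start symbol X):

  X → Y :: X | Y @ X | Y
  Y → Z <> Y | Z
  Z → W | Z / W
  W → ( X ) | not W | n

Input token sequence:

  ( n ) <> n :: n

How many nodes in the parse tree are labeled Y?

4

[X [Y [Z [W ( [X [Y [Z [W n]]]] )]] <> [Y [Z [W n]]]] :: [X [Y [Z [W n]]]]]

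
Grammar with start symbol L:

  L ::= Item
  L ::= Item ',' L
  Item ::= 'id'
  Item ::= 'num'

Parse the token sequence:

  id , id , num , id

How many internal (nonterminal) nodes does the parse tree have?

8

[L [Item id] , [L [Item id] , [L [Item num] , [L [Item id]]]]]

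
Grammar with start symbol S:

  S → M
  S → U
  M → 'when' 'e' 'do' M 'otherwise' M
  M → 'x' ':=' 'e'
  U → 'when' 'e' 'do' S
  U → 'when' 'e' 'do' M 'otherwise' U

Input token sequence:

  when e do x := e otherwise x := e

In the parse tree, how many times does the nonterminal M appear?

3

[S [M when e do [M x := e] otherwise [M x := e]]]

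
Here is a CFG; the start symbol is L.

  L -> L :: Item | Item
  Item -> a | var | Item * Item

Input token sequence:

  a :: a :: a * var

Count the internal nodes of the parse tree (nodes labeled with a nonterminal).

8

[L [L [L [Item a]] :: [Item a]] :: [Item [Item a] * [Item var]]]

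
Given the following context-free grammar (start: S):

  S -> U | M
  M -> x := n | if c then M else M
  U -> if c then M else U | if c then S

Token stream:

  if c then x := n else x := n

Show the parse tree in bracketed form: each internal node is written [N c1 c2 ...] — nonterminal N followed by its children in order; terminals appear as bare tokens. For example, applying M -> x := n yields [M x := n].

[S [M if c then [M x := n] else [M x := n]]]

S
M
if c then M else M
if c then x := n else M
if c then x := n else x := n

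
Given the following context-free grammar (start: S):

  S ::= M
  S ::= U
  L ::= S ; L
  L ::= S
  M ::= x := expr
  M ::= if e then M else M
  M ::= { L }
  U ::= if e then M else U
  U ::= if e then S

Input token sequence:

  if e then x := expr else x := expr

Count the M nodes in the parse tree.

[S [M if e then [M x := expr] else [M x := expr]]]

3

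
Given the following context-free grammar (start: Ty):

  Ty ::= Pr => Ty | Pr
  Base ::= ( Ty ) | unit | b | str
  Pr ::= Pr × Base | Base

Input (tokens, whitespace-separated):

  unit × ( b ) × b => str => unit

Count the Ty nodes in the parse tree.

[Ty [Pr [Pr [Pr [Base unit]] × [Base ( [Ty [Pr [Base b]]] )]] × [Base b]] => [Ty [Pr [Base str]] => [Ty [Pr [Base unit]]]]]

4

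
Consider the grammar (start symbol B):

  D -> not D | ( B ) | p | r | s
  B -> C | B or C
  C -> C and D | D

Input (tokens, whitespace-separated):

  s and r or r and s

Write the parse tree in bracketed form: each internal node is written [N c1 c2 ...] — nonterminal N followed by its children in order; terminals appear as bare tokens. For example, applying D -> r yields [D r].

B
B or C
C or C
C and D or C
D and D or C
s and D or C
s and r or C
s and r or C and D
s and r or D and D
s and r or r and D
s and r or r and s

[B [B [C [C [D s]] and [D r]]] or [C [C [D r]] and [D s]]]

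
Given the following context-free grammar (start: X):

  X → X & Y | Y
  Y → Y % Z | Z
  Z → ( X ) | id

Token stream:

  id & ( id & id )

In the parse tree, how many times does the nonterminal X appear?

[X [X [Y [Z id]]] & [Y [Z ( [X [X [Y [Z id]]] & [Y [Z id]]] )]]]

4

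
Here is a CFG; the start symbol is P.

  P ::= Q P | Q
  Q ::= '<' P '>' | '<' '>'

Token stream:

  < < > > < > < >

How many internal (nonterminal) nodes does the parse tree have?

[P [Q < [P [Q < >]] >] [P [Q < >] [P [Q < >]]]]

8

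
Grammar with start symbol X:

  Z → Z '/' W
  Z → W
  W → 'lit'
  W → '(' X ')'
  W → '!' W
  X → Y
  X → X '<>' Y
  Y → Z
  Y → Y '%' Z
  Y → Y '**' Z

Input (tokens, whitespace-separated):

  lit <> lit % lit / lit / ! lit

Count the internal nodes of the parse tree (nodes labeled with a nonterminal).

16

[X [X [Y [Z [W lit]]]] <> [Y [Y [Z [W lit]]] % [Z [Z [Z [W lit]] / [W lit]] / [W ! [W lit]]]]]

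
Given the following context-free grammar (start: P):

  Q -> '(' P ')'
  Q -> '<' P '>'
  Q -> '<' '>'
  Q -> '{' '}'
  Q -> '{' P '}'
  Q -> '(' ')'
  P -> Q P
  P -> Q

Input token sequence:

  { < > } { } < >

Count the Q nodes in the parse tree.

4

[P [Q { [P [Q < >]] }] [P [Q { }] [P [Q < >]]]]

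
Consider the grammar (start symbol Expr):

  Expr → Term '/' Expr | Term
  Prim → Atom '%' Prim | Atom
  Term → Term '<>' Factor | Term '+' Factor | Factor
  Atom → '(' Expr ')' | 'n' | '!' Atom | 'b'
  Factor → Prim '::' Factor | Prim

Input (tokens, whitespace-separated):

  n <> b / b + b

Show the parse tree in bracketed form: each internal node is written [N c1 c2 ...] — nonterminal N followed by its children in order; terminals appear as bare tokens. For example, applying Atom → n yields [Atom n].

Expr
Term / Expr
Term <> Factor / Expr
Factor <> Factor / Expr
Prim <> Factor / Expr
Atom <> Factor / Expr
n <> Factor / Expr
n <> Prim / Expr
n <> Atom / Expr
n <> b / Expr
n <> b / Term
n <> b / Term + Factor
n <> b / Factor + Factor
n <> b / Prim + Factor
n <> b / Atom + Factor
n <> b / b + Factor
n <> b / b + Prim
n <> b / b + Atom
n <> b / b + b

[Expr [Term [Term [Factor [Prim [Atom n]]]] <> [Factor [Prim [Atom b]]]] / [Expr [Term [Term [Factor [Prim [Atom b]]]] + [Factor [Prim [Atom b]]]]]]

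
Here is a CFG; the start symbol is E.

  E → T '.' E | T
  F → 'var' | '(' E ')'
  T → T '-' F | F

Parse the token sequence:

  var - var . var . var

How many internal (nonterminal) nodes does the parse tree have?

11

[E [T [T [F var]] - [F var]] . [E [T [F var]] . [E [T [F var]]]]]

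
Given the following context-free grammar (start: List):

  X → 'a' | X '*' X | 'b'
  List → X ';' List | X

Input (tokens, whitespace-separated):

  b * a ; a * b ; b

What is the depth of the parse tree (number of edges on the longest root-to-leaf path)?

[List [X [X b] * [X a]] ; [List [X [X a] * [X b]] ; [List [X b]]]]

4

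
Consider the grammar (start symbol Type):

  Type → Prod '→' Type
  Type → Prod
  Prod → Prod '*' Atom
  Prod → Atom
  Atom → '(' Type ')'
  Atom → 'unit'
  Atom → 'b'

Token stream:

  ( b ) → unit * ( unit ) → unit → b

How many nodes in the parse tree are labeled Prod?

7

[Type [Prod [Atom ( [Type [Prod [Atom b]]] )]] → [Type [Prod [Prod [Atom unit]] * [Atom ( [Type [Prod [Atom unit]]] )]] → [Type [Prod [Atom unit]] → [Type [Prod [Atom b]]]]]]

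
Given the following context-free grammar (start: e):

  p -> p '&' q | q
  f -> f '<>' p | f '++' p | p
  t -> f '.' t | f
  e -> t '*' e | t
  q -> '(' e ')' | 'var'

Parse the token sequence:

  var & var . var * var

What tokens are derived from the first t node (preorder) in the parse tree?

var & var . var

[e [t [f [p [p [q var]] & [q var]]] . [t [f [p [q var]]]]] * [e [t [f [p [q var]]]]]]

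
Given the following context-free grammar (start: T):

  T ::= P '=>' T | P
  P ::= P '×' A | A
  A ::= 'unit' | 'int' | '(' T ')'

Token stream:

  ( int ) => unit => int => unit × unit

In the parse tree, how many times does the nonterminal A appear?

[T [P [A ( [T [P [A int]]] )]] => [T [P [A unit]] => [T [P [A int]] => [T [P [P [A unit]] × [A unit]]]]]]

6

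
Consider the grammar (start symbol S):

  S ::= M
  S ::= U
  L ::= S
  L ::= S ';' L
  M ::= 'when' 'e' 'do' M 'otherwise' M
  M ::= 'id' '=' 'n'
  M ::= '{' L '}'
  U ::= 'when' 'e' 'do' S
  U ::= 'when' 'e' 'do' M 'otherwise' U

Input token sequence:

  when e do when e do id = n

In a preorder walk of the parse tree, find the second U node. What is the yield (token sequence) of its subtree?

when e do id = n

[S [U when e do [S [U when e do [S [M id = n]]]]]]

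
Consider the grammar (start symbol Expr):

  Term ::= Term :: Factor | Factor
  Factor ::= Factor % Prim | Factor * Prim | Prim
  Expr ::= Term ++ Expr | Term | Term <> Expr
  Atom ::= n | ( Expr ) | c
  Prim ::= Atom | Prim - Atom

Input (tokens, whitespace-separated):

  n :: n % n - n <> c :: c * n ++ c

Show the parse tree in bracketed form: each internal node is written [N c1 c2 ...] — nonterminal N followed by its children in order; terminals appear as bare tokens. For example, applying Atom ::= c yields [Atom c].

[Expr [Term [Term [Factor [Prim [Atom n]]]] :: [Factor [Factor [Prim [Atom n]]] % [Prim [Prim [Atom n]] - [Atom n]]]] <> [Expr [Term [Term [Factor [Prim [Atom c]]]] :: [Factor [Factor [Prim [Atom c]]] * [Prim [Atom n]]]] ++ [Expr [Term [Factor [Prim [Atom c]]]]]]]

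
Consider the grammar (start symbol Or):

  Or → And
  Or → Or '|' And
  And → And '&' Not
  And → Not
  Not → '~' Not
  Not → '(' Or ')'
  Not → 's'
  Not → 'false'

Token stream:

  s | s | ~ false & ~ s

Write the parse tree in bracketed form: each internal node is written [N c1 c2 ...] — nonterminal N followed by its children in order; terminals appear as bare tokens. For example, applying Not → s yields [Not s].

[Or [Or [Or [And [Not s]]] | [And [Not s]]] | [And [And [Not ~ [Not false]]] & [Not ~ [Not s]]]]

Or
Or | And
Or | And | And
And | And | And
Not | And | And
s | And | And
s | Not | And
s | s | And
s | s | And & Not
s | s | Not & Not
s | s | ~ Not & Not
s | s | ~ false & Not
s | s | ~ false & ~ Not
s | s | ~ false & ~ s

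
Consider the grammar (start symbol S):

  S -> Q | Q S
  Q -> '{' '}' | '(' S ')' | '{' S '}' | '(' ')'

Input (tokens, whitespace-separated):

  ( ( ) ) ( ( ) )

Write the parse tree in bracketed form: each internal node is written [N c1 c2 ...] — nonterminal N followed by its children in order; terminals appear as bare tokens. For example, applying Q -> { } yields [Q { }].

[S [Q ( [S [Q ( )]] )] [S [Q ( [S [Q ( )]] )]]]

S
Q S
( S ) S
( Q ) S
( ( ) ) S
( ( ) ) Q
( ( ) ) ( S )
( ( ) ) ( Q )
( ( ) ) ( ( ) )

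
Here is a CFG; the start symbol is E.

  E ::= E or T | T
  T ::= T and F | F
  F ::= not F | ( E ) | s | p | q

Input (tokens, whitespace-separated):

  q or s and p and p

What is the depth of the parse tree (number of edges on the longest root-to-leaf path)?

5

[E [E [T [F q]]] or [T [T [T [F s]] and [F p]] and [F p]]]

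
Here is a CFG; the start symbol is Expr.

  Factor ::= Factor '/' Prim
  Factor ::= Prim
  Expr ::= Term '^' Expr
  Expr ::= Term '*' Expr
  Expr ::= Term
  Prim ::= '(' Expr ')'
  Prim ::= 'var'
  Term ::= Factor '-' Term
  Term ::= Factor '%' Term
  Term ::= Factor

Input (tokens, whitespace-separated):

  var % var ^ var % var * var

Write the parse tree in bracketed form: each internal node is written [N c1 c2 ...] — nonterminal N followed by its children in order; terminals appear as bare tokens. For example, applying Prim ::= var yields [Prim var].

[Expr [Term [Factor [Prim var]] % [Term [Factor [Prim var]]]] ^ [Expr [Term [Factor [Prim var]] % [Term [Factor [Prim var]]]] * [Expr [Term [Factor [Prim var]]]]]]

Expr
Term ^ Expr
Factor % Term ^ Expr
Prim % Term ^ Expr
var % Term ^ Expr
var % Factor ^ Expr
var % Prim ^ Expr
var % var ^ Expr
var % var ^ Term * Expr
var % var ^ Factor % Term * Expr
var % var ^ Prim % Term * Expr
var % var ^ var % Term * Expr
var % var ^ var % Factor * Expr
var % var ^ var % Prim * Expr
var % var ^ var % var * Expr
var % var ^ var % var * Term
var % var ^ var % var * Factor
var % var ^ var % var * Prim
var % var ^ var % var * var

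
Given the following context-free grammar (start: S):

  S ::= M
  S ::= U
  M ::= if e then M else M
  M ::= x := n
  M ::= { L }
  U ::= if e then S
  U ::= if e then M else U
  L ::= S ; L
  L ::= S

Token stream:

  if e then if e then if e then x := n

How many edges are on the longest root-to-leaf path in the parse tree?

8

[S [U if e then [S [U if e then [S [U if e then [S [M x := n]]]]]]]]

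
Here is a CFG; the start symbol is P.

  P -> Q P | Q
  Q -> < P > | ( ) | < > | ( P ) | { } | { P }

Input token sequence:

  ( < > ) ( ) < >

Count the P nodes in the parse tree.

4

[P [Q ( [P [Q < >]] )] [P [Q ( )] [P [Q < >]]]]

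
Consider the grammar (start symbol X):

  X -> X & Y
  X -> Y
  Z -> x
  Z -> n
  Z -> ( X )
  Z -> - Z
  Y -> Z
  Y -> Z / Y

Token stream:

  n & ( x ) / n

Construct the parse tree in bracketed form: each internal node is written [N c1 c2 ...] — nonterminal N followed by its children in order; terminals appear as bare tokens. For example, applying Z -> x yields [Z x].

[X [X [Y [Z n]]] & [Y [Z ( [X [Y [Z x]]] )] / [Y [Z n]]]]

X
X & Y
Y & Y
Z & Y
n & Y
n & Z / Y
n & ( X ) / Y
n & ( Y ) / Y
n & ( Z ) / Y
n & ( x ) / Y
n & ( x ) / Z
n & ( x ) / n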